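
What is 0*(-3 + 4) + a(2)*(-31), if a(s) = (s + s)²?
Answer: -496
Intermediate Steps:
a(s) = 4*s² (a(s) = (2*s)² = 4*s²)
0*(-3 + 4) + a(2)*(-31) = 0*(-3 + 4) + (4*2²)*(-31) = 0*1 + (4*4)*(-31) = 0 + 16*(-31) = 0 - 496 = -496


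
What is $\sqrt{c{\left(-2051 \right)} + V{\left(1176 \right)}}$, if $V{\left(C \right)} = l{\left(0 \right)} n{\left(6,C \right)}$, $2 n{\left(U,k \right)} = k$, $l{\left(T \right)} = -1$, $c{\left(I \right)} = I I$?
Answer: $7 \sqrt{85837} \approx 2050.9$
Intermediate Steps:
$c{\left(I \right)} = I^{2}$
$n{\left(U,k \right)} = \frac{k}{2}$
$V{\left(C \right)} = - \frac{C}{2}$
$\sqrt{c{\left(-2051 \right)} + V{\left(1176 \right)}} = \sqrt{\left(-2051\right)^{2} - 588} = \sqrt{4206601 - 588} = \sqrt{4206013} = 7 \sqrt{85837}$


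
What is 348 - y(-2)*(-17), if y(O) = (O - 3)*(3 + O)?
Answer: 263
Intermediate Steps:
y(O) = (-3 + O)*(3 + O)
348 - y(-2)*(-17) = 348 - (-9 + (-2)²)*(-17) = 348 - (-9 + 4)*(-17) = 348 - (-5)*(-17) = 348 - 1*85 = 348 - 85 = 263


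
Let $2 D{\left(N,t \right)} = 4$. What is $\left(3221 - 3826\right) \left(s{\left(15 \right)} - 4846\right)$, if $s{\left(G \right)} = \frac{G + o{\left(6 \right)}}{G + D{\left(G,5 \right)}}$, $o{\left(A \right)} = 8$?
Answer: $\frac{49827195}{17} \approx 2.931 \cdot 10^{6}$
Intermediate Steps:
$D{\left(N,t \right)} = 2$ ($D{\left(N,t \right)} = \frac{1}{2} \cdot 4 = 2$)
$s{\left(G \right)} = \frac{8 + G}{2 + G}$ ($s{\left(G \right)} = \frac{G + 8}{G + 2} = \frac{8 + G}{2 + G}$)
$\left(3221 - 3826\right) \left(s{\left(15 \right)} - 4846\right) = \left(3221 - 3826\right) \left(\frac{8 + 15}{2 + 15} - 4846\right) = - 605 \left(\frac{1}{17} \cdot 23 - 4846\right) = - 605 \left(\frac{23}{17} - 4846\right) = \left(-605\right) \left(- \frac{82359}{17}\right) = \frac{49827195}{17}$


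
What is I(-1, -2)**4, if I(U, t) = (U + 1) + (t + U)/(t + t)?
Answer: 81/256 ≈ 0.31641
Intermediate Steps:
I(U, t) = 1 + U + (U + t)/(2*t) (I(U, t) = (1 + U) + (U + t)/((2*t)) = (1 + U) + (U + t)*(1/(2*t)) = (1 + U) + (U + t)/(2*t) = 1 + U + (U + t)/(2*t))
I(-1, -2)**4 = (3/2 - 1 + (1/2)*(-1)/(-2))**4 = (3/2 - 1 + (1/2)*(-1)*(-1/2))**4 = (3/2 - 1 + 1/4)**4 = (3/4)**4 = 81/256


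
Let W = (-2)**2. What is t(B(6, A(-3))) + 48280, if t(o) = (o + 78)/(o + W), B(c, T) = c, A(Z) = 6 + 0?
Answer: 241442/5 ≈ 48288.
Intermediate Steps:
A(Z) = 6
W = 4
t(o) = (78 + o)/(4 + o) (t(o) = (o + 78)/(o + 4) = (78 + o)/(4 + o))
t(B(6, A(-3))) + 48280 = (78 + 6)/(4 + 6) + 48280 = 84/10 + 48280 = (1/10)*84 + 48280 = 42/5 + 48280 = 241442/5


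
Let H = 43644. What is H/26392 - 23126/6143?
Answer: -85559075/40531514 ≈ -2.1109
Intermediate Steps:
H/26392 - 23126/6143 = 43644/26392 - 23126/6143 = 43644*(1/26392) - 23126*1/6143 = 10911/6598 - 23126/6143 = -85559075/40531514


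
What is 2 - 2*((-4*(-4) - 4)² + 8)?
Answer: -302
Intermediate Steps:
2 - 2*((-4*(-4) - 4)² + 8) = 2 - 2*((16 - 4)² + 8) = 2 - 2*(12² + 8) = 2 - 2*(144 + 8) = 2 - 2*152 = 2 - 304 = -302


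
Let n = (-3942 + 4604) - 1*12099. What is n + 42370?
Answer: 30933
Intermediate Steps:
n = -11437 (n = 662 - 12099 = -11437)
n + 42370 = -11437 + 42370 = 30933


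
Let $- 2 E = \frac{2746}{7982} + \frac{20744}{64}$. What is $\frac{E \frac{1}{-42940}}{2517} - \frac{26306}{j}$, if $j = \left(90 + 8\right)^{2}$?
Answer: $- \frac{6484007559746839}{2367233434587840} \approx -2.7391$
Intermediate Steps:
$j = 9604$ ($j = 98^{2} = 9604$)
$E = - \frac{10359647}{63856}$ ($E = - \frac{\frac{2746}{7982} + \frac{20744}{64}}{2} = - \frac{2746 \cdot \frac{1}{7982} + 20744 \cdot \frac{1}{64}}{2} = - \frac{\frac{1373}{3991} + \frac{2593}{8}}{2} = \left(- \frac{1}{2}\right) \frac{10359647}{31928} = - \frac{10359647}{63856} \approx -162.23$)
$\frac{E \frac{1}{-42940}}{2517} - \frac{26306}{j} = \frac{\left(- \frac{10359647}{63856}\right) \frac{1}{-42940}}{2517} - \frac{26306}{9604} = \left(- \frac{10359647}{63856}\right) \left(- \frac{1}{42940}\right) \frac{1}{2517} - \frac{1879}{686} = \frac{10359647}{2741976640} \cdot \frac{1}{2517} - \frac{1879}{686} = \frac{10359647}{6901555202880} - \frac{1879}{686} = - \frac{6484007559746839}{2367233434587840}$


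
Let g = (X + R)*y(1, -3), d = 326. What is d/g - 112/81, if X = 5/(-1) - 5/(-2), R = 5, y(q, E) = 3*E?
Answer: -6428/405 ≈ -15.872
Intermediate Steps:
X = -5/2 (X = 5*(-1) - 5*(-½) = -5 + 5/2 = -5/2 ≈ -2.5000)
g = -45/2 (g = (-5/2 + 5)*(3*(-3)) = (5/2)*(-9) = -45/2 ≈ -22.500)
d/g - 112/81 = 326/(-45/2) - 112/81 = 326*(-2/45) - 112*1/81 = -652/45 - 112/81 = -6428/405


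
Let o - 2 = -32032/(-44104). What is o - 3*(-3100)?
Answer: 51285930/5513 ≈ 9302.7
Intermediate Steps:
o = 15030/5513 (o = 2 - 32032/(-44104) = 2 - 32032*(-1/44104) = 2 + 4004/5513 = 15030/5513 ≈ 2.7263)
o - 3*(-3100) = 15030/5513 - 3*(-3100) = 15030/5513 + 9300 = 51285930/5513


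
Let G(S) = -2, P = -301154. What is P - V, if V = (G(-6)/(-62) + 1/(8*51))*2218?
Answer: -1904984747/6324 ≈ -3.0123e+5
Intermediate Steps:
V = 486851/6324 (V = (-2/(-62) + 1/(8*51))*2218 = (-2*(-1/62) + (⅛)*(1/51))*2218 = (1/31 + 1/408)*2218 = (439/12648)*2218 = 486851/6324 ≈ 76.985)
P - V = -301154 - 1*486851/6324 = -301154 - 486851/6324 = -1904984747/6324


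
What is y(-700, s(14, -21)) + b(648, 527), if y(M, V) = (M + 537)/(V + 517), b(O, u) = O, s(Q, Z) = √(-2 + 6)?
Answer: 336149/519 ≈ 647.69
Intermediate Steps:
s(Q, Z) = 2 (s(Q, Z) = √4 = 2)
y(M, V) = (537 + M)/(517 + V)
y(-700, s(14, -21)) + b(648, 527) = (537 - 700)/(517 + 2) + 648 = -163/519 + 648 = 336149/519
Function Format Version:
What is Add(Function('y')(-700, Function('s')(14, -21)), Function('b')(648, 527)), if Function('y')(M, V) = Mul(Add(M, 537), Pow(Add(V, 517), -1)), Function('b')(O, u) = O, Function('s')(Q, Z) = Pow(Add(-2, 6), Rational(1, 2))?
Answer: Rational(336149, 519) ≈ 647.69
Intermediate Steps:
Function('s')(Q, Z) = 2 (Function('s')(Q, Z) = Pow(4, Rational(1, 2)) = 2)
Function('y')(M, V) = Mul(Pow(Add(517, V), -1), Add(537, M)) (Function('y')(M, V) = Mul(Add(537, M), Pow(Add(517, V), -1)) = Mul(Pow(Add(517, V), -1), Add(537, M)))
Add(Function('y')(-700, Function('s')(14, -21)), Function('b')(648, 527)) = Add(Mul(Pow(Add(517, 2), -1), Add(537, -700)), 648) = Add(Mul(Pow(519, -1), -163), 648) = Add(Mul(Rational(1, 519), -163), 648) = Add(Rational(-163, 519), 648) = Rational(336149, 519)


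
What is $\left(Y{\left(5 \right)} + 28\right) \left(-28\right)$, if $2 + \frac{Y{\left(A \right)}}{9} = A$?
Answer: $-1540$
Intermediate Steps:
$Y{\left(A \right)} = -18 + 9 A$
$\left(Y{\left(5 \right)} + 28\right) \left(-28\right) = \left(\left(-18 + 9 \cdot 5\right) + 28\right) \left(-28\right) = \left(\left(-18 + 45\right) + 28\right) \left(-28\right) = \left(27 + 28\right) \left(-28\right) = 55 \left(-28\right) = -1540$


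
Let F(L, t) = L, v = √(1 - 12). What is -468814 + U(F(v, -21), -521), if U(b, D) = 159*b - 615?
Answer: -469429 + 159*I*√11 ≈ -4.6943e+5 + 527.34*I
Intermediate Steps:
v = I*√11 (v = √(-11) = I*√11 ≈ 3.3166*I)
U(b, D) = -615 + 159*b
-468814 + U(F(v, -21), -521) = -468814 + (-615 + 159*(I*√11)) = -468814 + (-615 + 159*I*√11) = -469429 + 159*I*√11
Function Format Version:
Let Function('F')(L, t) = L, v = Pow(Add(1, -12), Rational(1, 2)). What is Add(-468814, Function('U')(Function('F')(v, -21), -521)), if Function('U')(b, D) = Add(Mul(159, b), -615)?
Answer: Add(-469429, Mul(159, I, Pow(11, Rational(1, 2)))) ≈ Add(-4.6943e+5, Mul(527.34, I))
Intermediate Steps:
v = Mul(I, Pow(11, Rational(1, 2))) (v = Pow(-11, Rational(1, 2)) = Mul(I, Pow(11, Rational(1, 2))) ≈ Mul(3.3166, I))
Function('U')(b, D) = Add(-615, Mul(159, b))
Add(-468814, Function('U')(Function('F')(v, -21), -521)) = Add(-468814, Add(-615, Mul(159, Mul(I, Pow(11, Rational(1, 2)))))) = Add(-468814, Add(-615, Mul(159, I, Pow(11, Rational(1, 2))))) = Add(-469429, Mul(159, I, Pow(11, Rational(1, 2))))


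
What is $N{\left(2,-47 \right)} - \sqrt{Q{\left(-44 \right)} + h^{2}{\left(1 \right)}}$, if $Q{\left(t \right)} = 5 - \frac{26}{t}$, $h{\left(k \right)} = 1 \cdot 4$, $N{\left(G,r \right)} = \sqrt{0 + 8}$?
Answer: $2 \sqrt{2} - \frac{5 \sqrt{418}}{22} \approx -1.8182$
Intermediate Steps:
$N{\left(G,r \right)} = 2 \sqrt{2}$ ($N{\left(G,r \right)} = \sqrt{8} = 2 \sqrt{2}$)
$h{\left(k \right)} = 4$
$Q{\left(t \right)} = 5 - \frac{26}{t}$
$N{\left(2,-47 \right)} - \sqrt{Q{\left(-44 \right)} + h^{2}{\left(1 \right)}} = 2 \sqrt{2} - \sqrt{\left(5 - \frac{26}{-44}\right) + 4^{2}} = 2 \sqrt{2} - \sqrt{\left(5 - - \frac{13}{22}\right) + 16} = 2 \sqrt{2} - \sqrt{\left(5 + \frac{13}{22}\right) + 16} = 2 \sqrt{2} - \sqrt{\frac{123}{22} + 16} = 2 \sqrt{2} - \sqrt{\frac{475}{22}} = 2 \sqrt{2} - \frac{5 \sqrt{418}}{22}$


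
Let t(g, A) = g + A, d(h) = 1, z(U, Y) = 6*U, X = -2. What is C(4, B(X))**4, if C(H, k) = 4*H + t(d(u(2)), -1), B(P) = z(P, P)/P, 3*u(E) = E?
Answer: 65536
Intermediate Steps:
u(E) = E/3
B(P) = 6 (B(P) = (6*P)/P = 6)
t(g, A) = A + g
C(H, k) = 4*H (C(H, k) = 4*H + (-1 + 1) = 4*H + 0 = 4*H)
C(4, B(X))**4 = (4*4)**4 = 16**4 = 65536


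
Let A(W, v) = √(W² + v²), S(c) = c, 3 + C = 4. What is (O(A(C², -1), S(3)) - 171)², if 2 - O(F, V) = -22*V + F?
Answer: (103 + √2)² ≈ 10902.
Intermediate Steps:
C = 1 (C = -3 + 4 = 1)
O(F, V) = 2 - F + 22*V (O(F, V) = 2 - (-22*V + F) = 2 - (F - 22*V) = 2 + (-F + 22*V) = 2 - F + 22*V)
(O(A(C², -1), S(3)) - 171)² = ((2 - √((1²)² + (-1)²) + 22*3) - 171)² = ((2 - √(1² + 1) + 66) - 171)² = ((2 - √(1 + 1) + 66) - 171)² = ((2 - √2 + 66) - 171)² = ((68 - √2) - 171)² = (-103 - √2)²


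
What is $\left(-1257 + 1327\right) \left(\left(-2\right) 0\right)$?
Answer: $0$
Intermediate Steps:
$\left(-1257 + 1327\right) \left(\left(-2\right) 0\right) = 70 \cdot 0 = 0$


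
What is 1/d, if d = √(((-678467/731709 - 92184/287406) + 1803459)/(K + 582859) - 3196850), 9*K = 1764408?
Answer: -I*√264736381749260398064524471341172806402/29091612004672392213554 ≈ -0.00055929*I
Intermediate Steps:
K = 588136/3 (K = (⅑)*1764408 = 588136/3 ≈ 1.9605e+5)
d = I*√264736381749260398064524471341172806402/9100093240166313 (d = √(((-678467/731709 - 92184/287406) + 1803459)/(588136/3 + 582859) - 3196850) = √(((-678467*1/731709 - 92184*1/287406) + 1803459)/(2336713/3) - 3196850) = √(((-678467/731709 - 15364/47901) + 1803459)*(3/2336713) - 3196850) = √((-14580408281/11683197603 + 1803459)*(3/2336713) - 3196850) = √((21070153285500496/11683197603)*(3/2336713) - 3196850) = √(21070153285500496/9100093240166313 - 3196850) = √(-29091612004672392213554/9100093240166313) = I*√264736381749260398064524471341172806402/9100093240166313 ≈ 1788.0*I)
1/d = 1/(I*√264736381749260398064524471341172806402/9100093240166313) = -I*√264736381749260398064524471341172806402/29091612004672392213554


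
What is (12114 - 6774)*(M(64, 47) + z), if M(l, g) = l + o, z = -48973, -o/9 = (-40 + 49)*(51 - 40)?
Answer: -265932000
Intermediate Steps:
o = -891 (o = -9*(-40 + 49)*(51 - 40) = -81*11 = -9*99 = -891)
M(l, g) = -891 + l (M(l, g) = l - 891 = -891 + l)
(12114 - 6774)*(M(64, 47) + z) = (12114 - 6774)*((-891 + 64) - 48973) = 5340*(-827 - 48973) = 5340*(-49800) = -265932000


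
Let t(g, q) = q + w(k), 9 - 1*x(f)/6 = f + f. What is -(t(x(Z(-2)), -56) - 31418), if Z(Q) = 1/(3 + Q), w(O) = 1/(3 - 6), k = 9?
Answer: 94423/3 ≈ 31474.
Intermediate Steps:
w(O) = -⅓ (w(O) = 1/(-3) = -⅓)
x(f) = 54 - 12*f (x(f) = 54 - 6*(f + f) = 54 - 12*f)
t(g, q) = -⅓ + q (t(g, q) = q - ⅓ = -⅓ + q)
-(t(x(Z(-2)), -56) - 31418) = -((-⅓ - 56) - 31418) = -(-169/3 - 31418) = -1*(-94423/3) = 94423/3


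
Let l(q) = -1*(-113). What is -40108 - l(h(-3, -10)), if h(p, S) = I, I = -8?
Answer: -40221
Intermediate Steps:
h(p, S) = -8
l(q) = 113
-40108 - l(h(-3, -10)) = -40108 - 1*113 = -40108 - 113 = -40221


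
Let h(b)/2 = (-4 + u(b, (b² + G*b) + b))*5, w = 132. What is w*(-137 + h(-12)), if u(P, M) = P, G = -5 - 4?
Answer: -39204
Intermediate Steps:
G = -9
h(b) = -40 + 10*b (h(b) = 2*((-4 + b)*5) = 2*(-20 + 5*b) = -40 + 10*b)
w*(-137 + h(-12)) = 132*(-137 + (-40 + 10*(-12))) = 132*(-137 + (-40 - 120)) = 132*(-137 - 160) = 132*(-297) = -39204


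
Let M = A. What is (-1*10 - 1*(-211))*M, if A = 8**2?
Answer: 12864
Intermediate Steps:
A = 64
M = 64
(-1*10 - 1*(-211))*M = (-1*10 - 1*(-211))*64 = (-10 + 211)*64 = 201*64 = 12864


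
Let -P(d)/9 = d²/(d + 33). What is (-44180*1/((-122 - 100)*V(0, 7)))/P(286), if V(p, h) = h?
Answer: -320305/25999974 ≈ -0.012319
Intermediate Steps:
P(d) = -9*d²/(33 + d) (P(d) = -9*d²/(d + 33) = -9*d²/(33 + d))
(-44180*1/((-122 - 100)*V(0, 7)))/P(286) = (-44180*1/(7*(-122 - 100)))/((-9*286²/(33 + 286))) = (-44180/((-222*7)))/((-9*81796/319)) = (-44180/(-1554))/((-9*81796*1/319)) = (-44180*(-1/1554))/(-66924/29) = (22090/777)*(-29/66924) = -320305/25999974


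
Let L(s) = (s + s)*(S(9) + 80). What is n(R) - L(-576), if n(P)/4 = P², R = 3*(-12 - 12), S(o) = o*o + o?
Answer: 216576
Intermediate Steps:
S(o) = o + o² (S(o) = o² + o = o + o²)
R = -72 (R = 3*(-24) = -72)
n(P) = 4*P²
L(s) = 340*s (L(s) = (s + s)*(9*(1 + 9) + 80) = (2*s)*(9*10 + 80) = (2*s)*(90 + 80) = (2*s)*170 = 340*s)
n(R) - L(-576) = 4*(-72)² - 340*(-576) = 4*5184 - 1*(-195840) = 20736 + 195840 = 216576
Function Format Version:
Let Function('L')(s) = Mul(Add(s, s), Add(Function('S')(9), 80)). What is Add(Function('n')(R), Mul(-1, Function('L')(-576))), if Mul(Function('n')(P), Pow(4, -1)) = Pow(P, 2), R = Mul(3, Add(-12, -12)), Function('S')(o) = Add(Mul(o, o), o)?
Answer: 216576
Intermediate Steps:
Function('S')(o) = Add(o, Pow(o, 2)) (Function('S')(o) = Add(Pow(o, 2), o) = Add(o, Pow(o, 2)))
R = -72 (R = Mul(3, -24) = -72)
Function('n')(P) = Mul(4, Pow(P, 2))
Function('L')(s) = Mul(340, s) (Function('L')(s) = Mul(Add(s, s), Add(Mul(9, Add(1, 9)), 80)) = Mul(Mul(2, s), Add(Mul(9, 10), 80)) = Mul(Mul(2, s), Add(90, 80)) = Mul(Mul(2, s), 170) = Mul(340, s))
Add(Function('n')(R), Mul(-1, Function('L')(-576))) = Add(Mul(4, Pow(-72, 2)), Mul(-1, Mul(340, -576))) = Add(Mul(4, 5184), Mul(-1, -195840)) = Add(20736, 195840) = 216576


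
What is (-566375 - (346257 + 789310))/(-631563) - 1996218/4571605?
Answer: 2173289709392/962418856205 ≈ 2.2582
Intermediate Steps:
(-566375 - (346257 + 789310))/(-631563) - 1996218/4571605 = (-566375 - 1*1135567)*(-1/631563) - 1996218*1/4571605 = (-566375 - 1135567)*(-1/631563) - 1996218/4571605 = -1701942*(-1/631563) - 1996218/4571605 = 567314/210521 - 1996218/4571605 = 2173289709392/962418856205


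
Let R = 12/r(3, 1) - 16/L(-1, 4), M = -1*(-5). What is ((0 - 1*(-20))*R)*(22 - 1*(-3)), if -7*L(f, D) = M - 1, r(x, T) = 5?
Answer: 15200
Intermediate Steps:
M = 5
L(f, D) = -4/7 (L(f, D) = -(5 - 1)/7 = -⅐*4 = -4/7)
R = 152/5 (R = 12/5 - 16/(-4/7) = 12*(⅕) - 16*(-7/4) = 12/5 + 28 = 152/5 ≈ 30.400)
((0 - 1*(-20))*R)*(22 - 1*(-3)) = ((0 - 1*(-20))*(152/5))*(22 - 1*(-3)) = ((0 + 20)*(152/5))*(22 + 3) = (20*(152/5))*25 = 608*25 = 15200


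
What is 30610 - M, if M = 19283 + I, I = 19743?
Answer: -8416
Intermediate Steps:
M = 39026 (M = 19283 + 19743 = 39026)
30610 - M = 30610 - 1*39026 = 30610 - 39026 = -8416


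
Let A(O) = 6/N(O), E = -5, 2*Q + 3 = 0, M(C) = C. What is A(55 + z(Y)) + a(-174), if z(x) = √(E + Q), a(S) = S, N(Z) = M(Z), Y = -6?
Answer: 6*(-29*√26 + 3188*I)/(√26 - 110*I) ≈ -173.89 - 0.005046*I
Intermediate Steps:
N(Z) = Z
Q = -3/2 (Q = -3/2 + (½)*0 = -3/2 + 0 = -3/2 ≈ -1.5000)
z(x) = I*√26/2 (z(x) = √(-5 - 3/2) = √(-13/2) = I*√26/2)
A(O) = 6/O
A(55 + z(Y)) + a(-174) = 6/(55 + I*√26/2) - 174 = -174 + 6/(55 + I*√26/2)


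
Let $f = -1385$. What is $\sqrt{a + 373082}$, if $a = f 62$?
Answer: $2 \sqrt{71803} \approx 535.92$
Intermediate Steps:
$a = -85870$ ($a = \left(-1385\right) 62 = -85870$)
$\sqrt{a + 373082} = \sqrt{-85870 + 373082} = \sqrt{287212} = 2 \sqrt{71803}$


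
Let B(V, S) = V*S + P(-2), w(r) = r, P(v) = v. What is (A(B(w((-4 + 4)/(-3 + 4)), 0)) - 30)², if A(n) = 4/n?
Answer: 1024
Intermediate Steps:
B(V, S) = -2 + S*V (B(V, S) = V*S - 2 = S*V - 2 = -2 + S*V)
(A(B(w((-4 + 4)/(-3 + 4)), 0)) - 30)² = (4/(-2 + 0*((-4 + 4)/(-3 + 4))) - 30)² = (4/(-2 + 0*(0/1)) - 30)² = (4/(-2 + 0*(0*1)) - 30)² = (4/(-2 + 0*0) - 30)² = (4/(-2 + 0) - 30)² = (4/(-2) - 30)² = (4*(-½) - 30)² = (-2 - 30)² = (-32)² = 1024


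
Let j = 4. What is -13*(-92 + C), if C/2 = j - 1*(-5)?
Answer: 962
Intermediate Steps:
C = 18 (C = 2*(4 - 1*(-5)) = 2*(4 + 5) = 2*9 = 18)
-13*(-92 + C) = -13*(-92 + 18) = -13*(-74) = 962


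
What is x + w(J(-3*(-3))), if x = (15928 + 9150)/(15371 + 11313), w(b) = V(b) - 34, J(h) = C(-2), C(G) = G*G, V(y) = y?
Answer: -387721/13342 ≈ -29.060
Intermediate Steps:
C(G) = G²
J(h) = 4 (J(h) = (-2)² = 4)
w(b) = -34 + b (w(b) = b - 34 = -34 + b)
x = 12539/13342 (x = 25078/26684 = 25078*(1/26684) = 12539/13342 ≈ 0.93981)
x + w(J(-3*(-3))) = 12539/13342 + (-34 + 4) = 12539/13342 - 30 = -387721/13342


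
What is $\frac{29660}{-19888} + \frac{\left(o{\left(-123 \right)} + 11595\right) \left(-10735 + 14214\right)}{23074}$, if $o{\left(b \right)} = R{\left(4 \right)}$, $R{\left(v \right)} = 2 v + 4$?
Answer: $\frac{100301005103}{57361964} \approx 1748.6$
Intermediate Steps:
$R{\left(v \right)} = 4 + 2 v$
$o{\left(b \right)} = 12$ ($o{\left(b \right)} = 4 + 2 \cdot 4 = 4 + 8 = 12$)
$\frac{29660}{-19888} + \frac{\left(o{\left(-123 \right)} + 11595\right) \left(-10735 + 14214\right)}{23074} = \frac{29660}{-19888} + \frac{\left(12 + 11595\right) \left(-10735 + 14214\right)}{23074} = 29660 \left(- \frac{1}{19888}\right) + 11607 \cdot 3479 \cdot \frac{1}{23074} = - \frac{7415}{4972} + 40380753 \cdot \frac{1}{23074} = - \frac{7415}{4972} + \frac{40380753}{23074} = \frac{100301005103}{57361964}$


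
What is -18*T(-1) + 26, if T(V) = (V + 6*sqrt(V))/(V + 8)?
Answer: 200/7 - 108*I/7 ≈ 28.571 - 15.429*I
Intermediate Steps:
T(V) = (V + 6*sqrt(V))/(8 + V)
-18*T(-1) + 26 = -18*(-1 + 6*sqrt(-1))/(8 - 1) + 26 = -18*(-1 + 6*I)/7 + 26 = -18*(-1/7 + 6*I/7) + 26 = (18/7 - 108*I/7) + 26 = 200/7 - 108*I/7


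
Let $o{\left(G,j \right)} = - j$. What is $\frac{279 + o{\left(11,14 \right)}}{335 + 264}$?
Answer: $\frac{265}{599} \approx 0.4424$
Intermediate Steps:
$\frac{279 + o{\left(11,14 \right)}}{335 + 264} = \frac{279 - 14}{335 + 264} = \frac{279 - 14}{599} = 265 \cdot \frac{1}{599} = \frac{265}{599}$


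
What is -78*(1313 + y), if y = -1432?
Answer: 9282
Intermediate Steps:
-78*(1313 + y) = -78*(1313 - 1432) = -78*(-119) = 9282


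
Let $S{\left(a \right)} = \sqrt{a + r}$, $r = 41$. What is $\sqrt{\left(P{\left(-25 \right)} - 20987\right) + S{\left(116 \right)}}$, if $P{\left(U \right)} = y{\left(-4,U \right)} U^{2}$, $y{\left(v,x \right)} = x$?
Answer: $\sqrt{-36612 + \sqrt{157}} \approx 191.31 i$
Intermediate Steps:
$S{\left(a \right)} = \sqrt{41 + a}$ ($S{\left(a \right)} = \sqrt{a + 41} = \sqrt{41 + a}$)
$P{\left(U \right)} = U^{3}$ ($P{\left(U \right)} = U U^{2} = U^{3}$)
$\sqrt{\left(P{\left(-25 \right)} - 20987\right) + S{\left(116 \right)}} = \sqrt{\left(\left(-25\right)^{3} - 20987\right) + \sqrt{41 + 116}} = \sqrt{\left(-15625 - 20987\right) + \sqrt{157}} = \sqrt{-36612 + \sqrt{157}}$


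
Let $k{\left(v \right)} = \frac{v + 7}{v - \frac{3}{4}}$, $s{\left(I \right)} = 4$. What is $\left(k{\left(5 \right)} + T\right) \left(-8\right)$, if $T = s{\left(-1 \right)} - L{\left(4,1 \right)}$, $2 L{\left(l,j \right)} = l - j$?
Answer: $- \frac{724}{17} \approx -42.588$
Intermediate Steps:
$L{\left(l,j \right)} = \frac{l}{2} - \frac{j}{2}$ ($L{\left(l,j \right)} = \frac{l - j}{2} = \frac{l}{2} - \frac{j}{2}$)
$T = \frac{5}{2}$ ($T = 4 - \left(\frac{1}{2} \cdot 4 - \frac{1}{2}\right) = 4 - \left(2 - \frac{1}{2}\right) = 4 - \frac{3}{2} = \frac{5}{2} \approx 2.5$)
$k{\left(v \right)} = \frac{7 + v}{- \frac{3}{4} + v}$ ($k{\left(v \right)} = \frac{7 + v}{v - \frac{3}{4}} = \frac{7 + v}{- \frac{3}{4} + v}$)
$\left(k{\left(5 \right)} + T\right) \left(-8\right) = \left(\frac{4 \left(7 + 5\right)}{-3 + 4 \cdot 5} + \frac{5}{2}\right) \left(-8\right) = \left(4 \frac{1}{-3 + 20} \cdot 12 + \frac{5}{2}\right) \left(-8\right) = \left(4 \cdot \frac{1}{17} \cdot 12 + \frac{5}{2}\right) \left(-8\right) = \left(\frac{48}{17} + \frac{5}{2}\right) \left(-8\right) = \frac{181}{34} \left(-8\right) = - \frac{724}{17}$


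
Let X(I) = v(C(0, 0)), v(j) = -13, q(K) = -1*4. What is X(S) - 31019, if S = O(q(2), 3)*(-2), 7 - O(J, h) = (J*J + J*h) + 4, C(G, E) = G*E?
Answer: -31032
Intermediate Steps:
q(K) = -4
C(G, E) = E*G
O(J, h) = 3 - J**2 - J*h (O(J, h) = 7 - ((J*J + J*h) + 4) = 7 - ((J**2 + J*h) + 4) = 7 - (4 + J**2 + J*h) = 7 + (-4 - J**2 - J*h) = 3 - J**2 - J*h)
S = 2 (S = (3 - 1*(-4)**2 - 1*(-4)*3)*(-2) = (3 - 1*16 + 12)*(-2) = (3 - 16 + 12)*(-2) = -1*(-2) = 2)
X(I) = -13
X(S) - 31019 = -13 - 31019 = -31032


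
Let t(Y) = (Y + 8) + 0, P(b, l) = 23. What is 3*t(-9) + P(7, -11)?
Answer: 20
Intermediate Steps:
t(Y) = 8 + Y (t(Y) = (8 + Y) + 0 = 8 + Y)
3*t(-9) + P(7, -11) = 3*(8 - 9) + 23 = 3*(-1) + 23 = -3 + 23 = 20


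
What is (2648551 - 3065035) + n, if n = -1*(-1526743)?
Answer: 1110259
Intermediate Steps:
n = 1526743
(2648551 - 3065035) + n = (2648551 - 3065035) + 1526743 = -416484 + 1526743 = 1110259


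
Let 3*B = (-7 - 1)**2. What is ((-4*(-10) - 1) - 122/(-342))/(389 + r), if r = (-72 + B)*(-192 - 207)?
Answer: 1346/704691 ≈ 0.0019101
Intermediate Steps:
B = 64/3 (B = (-7 - 1)**2/3 = (1/3)*(-8)**2 = (1/3)*64 = 64/3 ≈ 21.333)
r = 20216 (r = (-72 + 64/3)*(-192 - 207) = -152/3*(-399) = 20216)
((-4*(-10) - 1) - 122/(-342))/(389 + r) = ((-4*(-10) - 1) - 122/(-342))/(389 + 20216) = ((40 - 1) - 122*(-1/342))/20605 = (39 + 61/171)*(1/20605) = (6730/171)*(1/20605) = 1346/704691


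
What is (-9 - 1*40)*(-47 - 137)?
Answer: 9016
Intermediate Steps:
(-9 - 1*40)*(-47 - 137) = (-9 - 40)*(-184) = -49*(-184) = 9016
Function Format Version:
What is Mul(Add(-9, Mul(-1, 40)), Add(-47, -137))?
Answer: 9016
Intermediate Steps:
Mul(Add(-9, Mul(-1, 40)), Add(-47, -137)) = Mul(Add(-9, -40), -184) = Mul(-49, -184) = 9016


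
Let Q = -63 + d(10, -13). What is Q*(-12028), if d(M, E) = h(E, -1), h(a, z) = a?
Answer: 914128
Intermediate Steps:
d(M, E) = E
Q = -76 (Q = -63 - 13 = -76)
Q*(-12028) = -76*(-12028) = 914128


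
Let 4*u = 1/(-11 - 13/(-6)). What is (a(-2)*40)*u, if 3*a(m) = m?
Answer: 40/53 ≈ 0.75472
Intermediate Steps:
a(m) = m/3
u = -3/106 (u = 1/(4*(-11 - 13/(-6))) = 1/(4*(-11 - 13*(-⅙))) = 1/(4*(-11 + 13/6)) = 1/(4*(-53/6)) = (¼)*(-6/53) = -3/106 ≈ -0.028302)
(a(-2)*40)*u = (((⅓)*(-2))*40)*(-3/106) = -⅔*40*(-3/106) = -80/3*(-3/106) = 40/53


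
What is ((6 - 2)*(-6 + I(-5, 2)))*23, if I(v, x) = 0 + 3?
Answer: -276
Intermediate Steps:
I(v, x) = 3
((6 - 2)*(-6 + I(-5, 2)))*23 = ((6 - 2)*(-6 + 3))*23 = (4*(-3))*23 = -12*23 = -276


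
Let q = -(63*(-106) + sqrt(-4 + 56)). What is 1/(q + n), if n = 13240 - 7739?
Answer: 12179/148327989 + 2*sqrt(13)/148327989 ≈ 8.2157e-5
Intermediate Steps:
n = 5501
q = 6678 - 2*sqrt(13) (q = -(-6678 + sqrt(52)) = -(-6678 + 2*sqrt(13)) = 6678 - 2*sqrt(13) ≈ 6670.8)
1/(q + n) = 1/((6678 - 2*sqrt(13)) + 5501) = 1/(12179 - 2*sqrt(13))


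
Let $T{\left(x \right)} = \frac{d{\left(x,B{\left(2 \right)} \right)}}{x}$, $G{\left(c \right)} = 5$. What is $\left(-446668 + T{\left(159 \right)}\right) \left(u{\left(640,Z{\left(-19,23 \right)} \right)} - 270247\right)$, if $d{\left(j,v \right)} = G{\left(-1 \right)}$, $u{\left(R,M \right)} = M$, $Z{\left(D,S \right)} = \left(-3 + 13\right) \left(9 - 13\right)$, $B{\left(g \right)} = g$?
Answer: $\frac{19195838689409}{159} \approx 1.2073 \cdot 10^{11}$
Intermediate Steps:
$Z{\left(D,S \right)} = -40$ ($Z{\left(D,S \right)} = 10 \left(-4\right) = -40$)
$d{\left(j,v \right)} = 5$
$T{\left(x \right)} = \frac{5}{x}$
$\left(-446668 + T{\left(159 \right)}\right) \left(u{\left(640,Z{\left(-19,23 \right)} \right)} - 270247\right) = \left(-446668 + \frac{5}{159}\right) \left(-40 - 270247\right) = \left(-446668 + 5 \cdot \frac{1}{159}\right) \left(-270287\right) = \left(-446668 + \frac{5}{159}\right) \left(-270287\right) = \left(- \frac{71020207}{159}\right) \left(-270287\right) = \frac{19195838689409}{159}$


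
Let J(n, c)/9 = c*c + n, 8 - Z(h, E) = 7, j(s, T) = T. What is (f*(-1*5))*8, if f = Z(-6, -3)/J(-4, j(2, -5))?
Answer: -40/189 ≈ -0.21164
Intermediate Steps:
Z(h, E) = 1 (Z(h, E) = 8 - 1*7 = 8 - 7 = 1)
J(n, c) = 9*n + 9*c² (J(n, c) = 9*(c*c + n) = 9*(c² + n) = 9*(n + c²) = 9*n + 9*c²)
f = 1/189 (f = 1/(9*(-4) + 9*(-5)²) = 1/(-36 + 9*25) = 1/(-36 + 225) = 1/189 ≈ 0.0052910)
(f*(-1*5))*8 = ((-1*5)/189)*8 = ((1/189)*(-5))*8 = -5/189*8 = -40/189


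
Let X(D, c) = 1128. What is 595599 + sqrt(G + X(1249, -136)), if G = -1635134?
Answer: 595599 + 17*I*sqrt(5654) ≈ 5.956e+5 + 1278.3*I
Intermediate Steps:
595599 + sqrt(G + X(1249, -136)) = 595599 + sqrt(-1635134 + 1128) = 595599 + sqrt(-1634006) = 595599 + 17*I*sqrt(5654)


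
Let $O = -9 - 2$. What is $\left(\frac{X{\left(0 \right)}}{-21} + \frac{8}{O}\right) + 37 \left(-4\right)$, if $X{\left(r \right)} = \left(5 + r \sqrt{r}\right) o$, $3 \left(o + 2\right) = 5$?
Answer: $- \frac{103013}{693} \approx -148.65$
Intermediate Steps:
$o = - \frac{1}{3}$ ($o = -2 + \frac{1}{3} \cdot 5 = -2 + \frac{5}{3} = - \frac{1}{3} \approx -0.33333$)
$X{\left(r \right)} = - \frac{5}{3} - \frac{r^{\frac{3}{2}}}{3}$ ($X{\left(r \right)} = \left(5 + r \sqrt{r}\right) \left(- \frac{1}{3}\right) = \left(5 + r^{\frac{3}{2}}\right) \left(- \frac{1}{3}\right) = - \frac{5}{3} - \frac{r^{\frac{3}{2}}}{3}$)
$O = -11$ ($O = -9 - 2 = -11$)
$\left(\frac{X{\left(0 \right)}}{-21} + \frac{8}{O}\right) + 37 \left(-4\right) = \left(\frac{- \frac{5}{3} - \frac{0^{\frac{3}{2}}}{3}}{-21} + \frac{8}{-11}\right) + 37 \left(-4\right) = \left(\left(- \frac{5}{3} - 0\right) \left(- \frac{1}{21}\right) + 8 \left(- \frac{1}{11}\right)\right) - 148 = \left(\left(- \frac{5}{3} + 0\right) \left(- \frac{1}{21}\right) - \frac{8}{11}\right) - 148 = \left(\left(- \frac{5}{3}\right) \left(- \frac{1}{21}\right) - \frac{8}{11}\right) - 148 = \left(\frac{5}{63} - \frac{8}{11}\right) - 148 = - \frac{449}{693} - 148 = - \frac{103013}{693}$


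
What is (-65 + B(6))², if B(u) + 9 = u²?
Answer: 1444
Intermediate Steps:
B(u) = -9 + u²
(-65 + B(6))² = (-65 + (-9 + 6²))² = (-65 + (-9 + 36))² = (-65 + 27)² = (-38)² = 1444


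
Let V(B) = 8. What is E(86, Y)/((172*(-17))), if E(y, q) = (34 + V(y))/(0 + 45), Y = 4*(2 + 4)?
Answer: -7/21930 ≈ -0.00031920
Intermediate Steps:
Y = 24 (Y = 4*6 = 24)
E(y, q) = 14/15 (E(y, q) = (34 + 8)/(0 + 45) = 42/45 = 42*(1/45) = 14/15)
E(86, Y)/((172*(-17))) = 14/(15*((172*(-17)))) = (14/15)/(-2924) = (14/15)*(-1/2924) = -7/21930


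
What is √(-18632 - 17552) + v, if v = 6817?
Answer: 6817 + 2*I*√9046 ≈ 6817.0 + 190.22*I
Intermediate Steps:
√(-18632 - 17552) + v = √(-18632 - 17552) + 6817 = √(-36184) + 6817 = 2*I*√9046 + 6817 = 6817 + 2*I*√9046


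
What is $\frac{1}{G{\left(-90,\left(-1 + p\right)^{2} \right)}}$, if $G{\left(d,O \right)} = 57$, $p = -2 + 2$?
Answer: $\frac{1}{57} \approx 0.017544$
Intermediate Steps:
$p = 0$
$\frac{1}{G{\left(-90,\left(-1 + p\right)^{2} \right)}} = \frac{1}{57}$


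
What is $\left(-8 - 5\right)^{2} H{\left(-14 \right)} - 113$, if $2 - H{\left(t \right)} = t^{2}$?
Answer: $-32899$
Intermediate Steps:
$H{\left(t \right)} = 2 - t^{2}$
$\left(-8 - 5\right)^{2} H{\left(-14 \right)} - 113 = \left(-8 - 5\right)^{2} \left(2 - \left(-14\right)^{2}\right) - 113 = \left(-13\right)^{2} \left(2 - 196\right) - 113 = 169 \left(2 - 196\right) - 113 = 169 \left(-194\right) - 113 = -32786 - 113 = -32899$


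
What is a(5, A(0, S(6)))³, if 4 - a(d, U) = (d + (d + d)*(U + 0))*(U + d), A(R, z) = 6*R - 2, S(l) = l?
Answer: 117649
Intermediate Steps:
A(R, z) = -2 + 6*R
a(d, U) = 4 - (U + d)*(d + 2*U*d) (a(d, U) = 4 - (d + (d + d)*(U + 0))*(U + d) = 4 - (d + (2*d)*U)*(U + d) = 4 - (d + 2*U*d)*(U + d) = 4 - (U + d)*(d + 2*U*d))
a(5, A(0, S(6)))³ = (4 - 1*5² - 1*(-2 + 6*0)*5 - 2*(-2 + 6*0)*5² - 2*5*(-2 + 6*0)²)³ = (4 - 1*25 - 1*(-2 + 0)*5 - 2*(-2 + 0)*25 - 2*5*(-2 + 0)²)³ = (4 - 25 - 1*(-2)*5 - 2*(-2)*25 - 2*5*(-2)²)³ = (4 - 25 + 10 + 100 - 2*5*4)³ = (4 - 25 + 10 + 100 - 40)³ = 49³ = 117649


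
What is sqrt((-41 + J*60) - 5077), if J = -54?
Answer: I*sqrt(8358) ≈ 91.422*I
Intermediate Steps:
sqrt((-41 + J*60) - 5077) = sqrt((-41 - 54*60) - 5077) = sqrt((-41 - 3240) - 5077) = sqrt(-3281 - 5077) = sqrt(-8358) = I*sqrt(8358)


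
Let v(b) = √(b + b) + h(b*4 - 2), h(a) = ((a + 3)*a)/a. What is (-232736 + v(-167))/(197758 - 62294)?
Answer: -233403/135464 + I*√334/135464 ≈ -1.723 + 0.00013491*I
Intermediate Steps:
h(a) = 3 + a (h(a) = ((3 + a)*a)/a = (a*(3 + a))/a = 3 + a)
v(b) = 1 + 4*b + √2*√b (v(b) = √(b + b) + (3 + (b*4 - 2)) = √(2*b) + (3 + (4*b - 2)) = √2*√b + (3 + (-2 + 4*b)) = √2*√b + (1 + 4*b) = 1 + 4*b + √2*√b)
(-232736 + v(-167))/(197758 - 62294) = (-232736 + (1 + 4*(-167) + √2*√(-167)))/(197758 - 62294) = (-232736 + (1 - 668 + √2*(I*√167)))/135464 = (-232736 + (1 - 668 + I*√334))*(1/135464) = (-232736 + (-667 + I*√334))*(1/135464) = (-233403 + I*√334)*(1/135464) = -233403/135464 + I*√334/135464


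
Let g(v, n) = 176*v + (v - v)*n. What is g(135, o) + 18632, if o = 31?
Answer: 42392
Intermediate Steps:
g(v, n) = 176*v (g(v, n) = 176*v + 0*n = 176*v + 0 = 176*v)
g(135, o) + 18632 = 176*135 + 18632 = 23760 + 18632 = 42392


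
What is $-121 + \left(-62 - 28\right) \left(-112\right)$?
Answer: $9959$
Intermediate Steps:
$-121 + \left(-62 - 28\right) \left(-112\right) = -121 - -10080 = -121 + 10080 = 9959$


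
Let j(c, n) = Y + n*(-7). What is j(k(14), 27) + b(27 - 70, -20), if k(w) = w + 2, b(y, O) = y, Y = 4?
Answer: -228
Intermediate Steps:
k(w) = 2 + w
j(c, n) = 4 - 7*n (j(c, n) = 4 + n*(-7) = 4 - 7*n)
j(k(14), 27) + b(27 - 70, -20) = (4 - 7*27) + (27 - 70) = (4 - 189) - 43 = -185 - 43 = -228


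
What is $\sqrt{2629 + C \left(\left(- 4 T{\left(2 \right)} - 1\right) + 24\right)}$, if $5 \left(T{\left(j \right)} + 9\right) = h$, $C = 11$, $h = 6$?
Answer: $\frac{\sqrt{80630}}{5} \approx 56.791$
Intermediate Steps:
$T{\left(j \right)} = - \frac{39}{5}$ ($T{\left(j \right)} = -9 + \frac{1}{5} \cdot 6 = -9 + \frac{6}{5} = - \frac{39}{5}$)
$\sqrt{2629 + C \left(\left(- 4 T{\left(2 \right)} - 1\right) + 24\right)} = \sqrt{2629 + 11 \left(\left(\left(-4\right) \left(- \frac{39}{5}\right) - 1\right) + 24\right)} = \sqrt{2629 + 11 \left(\left(\frac{156}{5} - 1\right) + 24\right)} = \sqrt{2629 + 11 \left(\frac{151}{5} + 24\right)} = \sqrt{2629 + 11 \cdot \frac{271}{5}} = \sqrt{2629 + \frac{2981}{5}} = \sqrt{\frac{16126}{5}} = \frac{\sqrt{80630}}{5}$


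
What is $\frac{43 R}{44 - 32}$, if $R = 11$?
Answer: $\frac{473}{12} \approx 39.417$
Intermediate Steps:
$\frac{43 R}{44 - 32} = \frac{43 \cdot 11}{44 - 32} = \frac{473}{12}$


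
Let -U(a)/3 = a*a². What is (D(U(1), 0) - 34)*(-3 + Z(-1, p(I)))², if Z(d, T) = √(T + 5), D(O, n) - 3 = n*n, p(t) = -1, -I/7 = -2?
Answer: -31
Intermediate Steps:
I = 14 (I = -7*(-2) = 14)
U(a) = -3*a³ (U(a) = -3*a*a² = -3*a³)
D(O, n) = 3 + n² (D(O, n) = 3 + n*n = 3 + n²)
Z(d, T) = √(5 + T)
(D(U(1), 0) - 34)*(-3 + Z(-1, p(I)))² = ((3 + 0²) - 34)*(-3 + √(5 - 1))² = ((3 + 0) - 34)*(-3 + √4)² = (3 - 34)*(-3 + 2)² = -31*(-1)² = -31*1 = -31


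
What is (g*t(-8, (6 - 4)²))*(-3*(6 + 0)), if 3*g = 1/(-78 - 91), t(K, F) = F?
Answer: 24/169 ≈ 0.14201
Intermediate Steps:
g = -1/507 (g = 1/(3*(-78 - 91)) = (⅓)/(-169) = (⅓)*(-1/169) = -1/507 ≈ -0.0019724)
(g*t(-8, (6 - 4)²))*(-3*(6 + 0)) = (-(6 - 4)²/507)*(-3*(6 + 0)) = (-1/507*2²)*(-3*6) = -1/507*4*(-18) = -4/507*(-18) = 24/169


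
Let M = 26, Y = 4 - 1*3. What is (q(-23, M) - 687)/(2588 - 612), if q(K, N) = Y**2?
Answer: -343/988 ≈ -0.34717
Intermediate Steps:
Y = 1 (Y = 4 - 3 = 1)
q(K, N) = 1 (q(K, N) = 1**2 = 1)
(q(-23, M) - 687)/(2588 - 612) = (1 - 687)/(2588 - 612) = -686/1976 = -686*1/1976 = -343/988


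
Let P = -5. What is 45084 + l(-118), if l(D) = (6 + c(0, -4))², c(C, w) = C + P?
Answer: 45085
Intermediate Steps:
c(C, w) = -5 + C (c(C, w) = C - 5 = -5 + C)
l(D) = 1 (l(D) = (6 + (-5 + 0))² = (6 - 5)² = 1² = 1)
45084 + l(-118) = 45084 + 1 = 45085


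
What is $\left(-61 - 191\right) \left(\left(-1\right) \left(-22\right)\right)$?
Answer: $-5544$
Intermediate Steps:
$\left(-61 - 191\right) \left(\left(-1\right) \left(-22\right)\right) = \left(-61 - 191\right) 22 = \left(-252\right) 22 = -5544$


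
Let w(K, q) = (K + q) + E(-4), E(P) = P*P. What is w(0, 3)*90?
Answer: 1710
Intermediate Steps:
E(P) = P²
w(K, q) = 16 + K + q (w(K, q) = (K + q) + (-4)² = (K + q) + 16 = 16 + K + q)
w(0, 3)*90 = (16 + 0 + 3)*90 = 19*90 = 1710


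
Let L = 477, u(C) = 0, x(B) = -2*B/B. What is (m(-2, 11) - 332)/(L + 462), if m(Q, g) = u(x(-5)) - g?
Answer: -343/939 ≈ -0.36528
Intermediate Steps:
x(B) = -2 (x(B) = -2*1 = -2)
m(Q, g) = -g (m(Q, g) = 0 - g = -g)
(m(-2, 11) - 332)/(L + 462) = (-1*11 - 332)/(477 + 462) = (-11 - 332)/939 = -343*1/939 = -343/939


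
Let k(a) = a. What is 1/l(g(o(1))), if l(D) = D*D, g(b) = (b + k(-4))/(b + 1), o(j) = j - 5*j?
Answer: 9/64 ≈ 0.14063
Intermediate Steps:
o(j) = -4*j
g(b) = (-4 + b)/(1 + b) (g(b) = (b - 4)/(b + 1) = (-4 + b)/(1 + b))
l(D) = D²
1/l(g(o(1))) = 1/(((-4 - 4*1)/(1 - 4*1))²) = 1/(((-4 - 4)/(1 - 4))²) = 1/((-8/(-3))²) = 1/((-⅓*(-8))²) = 1/((8/3)²) = 1/(64/9) = 9/64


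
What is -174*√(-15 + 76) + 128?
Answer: 128 - 174*√61 ≈ -1231.0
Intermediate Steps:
-174*√(-15 + 76) + 128 = -174*√61 + 128 = 128 - 174*√61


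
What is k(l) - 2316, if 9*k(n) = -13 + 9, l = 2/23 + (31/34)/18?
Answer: -20848/9 ≈ -2316.4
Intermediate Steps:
l = 1937/14076 (l = 2*(1/23) + (31*(1/34))*(1/18) = 2/23 + (31/34)*(1/18) = 2/23 + 31/612 = 1937/14076 ≈ 0.13761)
k(n) = -4/9 (k(n) = (-13 + 9)/9 = (1/9)*(-4) = -4/9)
k(l) - 2316 = -4/9 - 2316 = -20848/9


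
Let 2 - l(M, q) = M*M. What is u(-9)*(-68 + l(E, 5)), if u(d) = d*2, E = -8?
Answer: 2340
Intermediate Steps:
l(M, q) = 2 - M² (l(M, q) = 2 - M*M = 2 - M²)
u(d) = 2*d
u(-9)*(-68 + l(E, 5)) = (2*(-9))*(-68 + (2 - 1*(-8)²)) = -18*(-68 + (2 - 1*64)) = -18*(-68 + (2 - 64)) = -18*(-68 - 62) = -18*(-130) = 2340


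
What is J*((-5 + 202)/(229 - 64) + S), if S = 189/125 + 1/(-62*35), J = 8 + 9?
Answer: 82339211/1790250 ≈ 45.993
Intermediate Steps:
J = 17
S = 82001/54250 (S = 189*(1/125) - 1/62*1/35 = 189/125 - 1/2170 = 82001/54250 ≈ 1.5115)
J*((-5 + 202)/(229 - 64) + S) = 17*((-5 + 202)/(229 - 64) + 82001/54250) = 17*(197/165 + 82001/54250) = 17*(4843483/1790250) = 82339211/1790250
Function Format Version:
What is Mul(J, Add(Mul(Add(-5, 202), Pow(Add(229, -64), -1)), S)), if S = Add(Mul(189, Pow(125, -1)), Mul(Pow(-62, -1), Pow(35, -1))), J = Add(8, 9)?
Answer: Rational(82339211, 1790250) ≈ 45.993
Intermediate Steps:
J = 17
S = Rational(82001, 54250) (S = Add(Mul(189, Rational(1, 125)), Mul(Rational(-1, 62), Rational(1, 35))) = Add(Rational(189, 125), Rational(-1, 2170)) = Rational(82001, 54250) ≈ 1.5115)
Mul(J, Add(Mul(Add(-5, 202), Pow(Add(229, -64), -1)), S)) = Mul(17, Add(Mul(Add(-5, 202), Pow(Add(229, -64), -1)), Rational(82001, 54250))) = Mul(17, Add(Mul(197, Pow(165, -1)), Rational(82001, 54250))) = Mul(17, Add(Mul(197, Rational(1, 165)), Rational(82001, 54250))) = Mul(17, Add(Rational(197, 165), Rational(82001, 54250))) = Mul(17, Rational(4843483, 1790250)) = Rational(82339211, 1790250)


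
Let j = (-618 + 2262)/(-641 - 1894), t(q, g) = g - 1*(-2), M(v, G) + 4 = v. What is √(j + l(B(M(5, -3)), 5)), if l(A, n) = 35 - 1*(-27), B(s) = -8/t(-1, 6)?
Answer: 161*√10/65 ≈ 7.8327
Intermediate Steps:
M(v, G) = -4 + v
t(q, g) = 2 + g (t(q, g) = g + 2 = 2 + g)
j = -548/845 (j = 1644/(-2535) = 1644*(-1/2535) = -548/845 ≈ -0.64852)
B(s) = -1 (B(s) = -8/(2 + 6) = -8/8 = -8*⅛ = -1)
l(A, n) = 62 (l(A, n) = 35 + 27 = 62)
√(j + l(B(M(5, -3)), 5)) = √(-548/845 + 62) = √(51842/845) = 161*√10/65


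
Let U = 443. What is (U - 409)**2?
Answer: 1156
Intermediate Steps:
(U - 409)**2 = (443 - 409)**2 = 34**2 = 1156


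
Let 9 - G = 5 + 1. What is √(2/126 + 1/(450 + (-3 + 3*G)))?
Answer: √46018/1596 ≈ 0.13441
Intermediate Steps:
G = 3 (G = 9 - (5 + 1) = 9 - 1*6 = 9 - 6 = 3)
√(2/126 + 1/(450 + (-3 + 3*G))) = √(2/126 + 1/(450 + (-3 + 3*3))) = √(2*(1/126) + 1/(450 + (-3 + 9))) = √(1/63 + 1/(450 + 6)) = √(1/63 + 1/456) = √(173/9576) = √46018/1596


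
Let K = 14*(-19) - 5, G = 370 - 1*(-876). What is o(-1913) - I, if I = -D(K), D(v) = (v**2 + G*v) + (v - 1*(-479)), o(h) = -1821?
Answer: -265838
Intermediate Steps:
G = 1246 (G = 370 + 876 = 1246)
K = -271 (K = -266 - 5 = -271)
D(v) = 479 + v**2 + 1247*v (D(v) = (v**2 + 1246*v) + (v - 1*(-479)) = (v**2 + 1246*v) + (v + 479) = (v**2 + 1246*v) + (479 + v) = 479 + v**2 + 1247*v)
I = 264017 (I = -(479 + (-271)**2 + 1247*(-271)) = -(479 + 73441 - 337937) = -1*(-264017) = 264017)
o(-1913) - I = -1821 - 1*264017 = -1821 - 264017 = -265838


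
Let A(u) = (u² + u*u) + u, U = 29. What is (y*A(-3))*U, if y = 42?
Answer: 18270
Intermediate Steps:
A(u) = u + 2*u² (A(u) = (u² + u²) + u = 2*u² + u = u + 2*u²)
(y*A(-3))*U = (42*(-3*(1 + 2*(-3))))*29 = (42*(-3*(1 - 6)))*29 = (42*(-3*(-5)))*29 = (42*15)*29 = 630*29 = 18270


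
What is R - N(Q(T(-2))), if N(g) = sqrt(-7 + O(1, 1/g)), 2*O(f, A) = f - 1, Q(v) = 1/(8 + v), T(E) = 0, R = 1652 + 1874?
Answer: 3526 - I*sqrt(7) ≈ 3526.0 - 2.6458*I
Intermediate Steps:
R = 3526
O(f, A) = -1/2 + f/2 (O(f, A) = (f - 1)/2 = (-1 + f)/2 = -1/2 + f/2)
N(g) = I*sqrt(7) (N(g) = sqrt(-7 + (-1/2 + (1/2)*1)) = sqrt(-7 + (-1/2 + 1/2)) = sqrt(-7 + 0) = sqrt(-7) = I*sqrt(7))
R - N(Q(T(-2))) = 3526 - I*sqrt(7)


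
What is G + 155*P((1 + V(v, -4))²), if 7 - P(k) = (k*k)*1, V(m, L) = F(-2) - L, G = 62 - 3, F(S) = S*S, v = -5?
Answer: -1015811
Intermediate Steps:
F(S) = S²
G = 59
V(m, L) = 4 - L (V(m, L) = (-2)² - L = 4 - L)
P(k) = 7 - k² (P(k) = 7 - k*k = 7 - k²)
G + 155*P((1 + V(v, -4))²) = 59 + 155*(7 - ((1 + (4 - 1*(-4)))²)²) = 59 + 155*(7 - ((1 + (4 + 4))²)²) = 59 + 155*(7 - ((1 + 8)²)²) = 59 + 155*(7 - (9²)²) = 59 + 155*(7 - 1*81²) = 59 + 155*(7 - 1*6561) = 59 + 155*(7 - 6561) = 59 + 155*(-6554) = 59 - 1015870 = -1015811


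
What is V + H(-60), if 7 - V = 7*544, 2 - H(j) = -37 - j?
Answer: -3822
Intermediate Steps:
H(j) = 39 + j (H(j) = 2 - (-37 - j) = 2 + (37 + j) = 39 + j)
V = -3801 (V = 7 - 7*544 = 7 - 1*3808 = 7 - 3808 = -3801)
V + H(-60) = -3801 + (39 - 60) = -3801 - 21 = -3822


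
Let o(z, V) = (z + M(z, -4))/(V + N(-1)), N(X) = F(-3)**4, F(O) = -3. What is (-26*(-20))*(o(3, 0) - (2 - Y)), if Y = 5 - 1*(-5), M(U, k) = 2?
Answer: 339560/81 ≈ 4192.1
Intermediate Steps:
N(X) = 81 (N(X) = (-3)**4 = 81)
o(z, V) = (2 + z)/(81 + V) (o(z, V) = (z + 2)/(V + 81) = (2 + z)/(81 + V))
Y = 10 (Y = 5 + 5 = 10)
(-26*(-20))*(o(3, 0) - (2 - Y)) = (-26*(-20))*((2 + 3)/(81 + 0) - (2 - 1*10)) = 520*(5/81 - (2 - 10)) = 520*((1/81)*5 - 1*(-8)) = 520*(5/81 + 8) = 520*(653/81) = 339560/81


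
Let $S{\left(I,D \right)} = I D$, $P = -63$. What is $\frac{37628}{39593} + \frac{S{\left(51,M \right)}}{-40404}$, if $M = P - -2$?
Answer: $\frac{547831845}{533238524} \approx 1.0274$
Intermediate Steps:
$M = -61$ ($M = -63 - -2 = -63 + 2 = -61$)
$S{\left(I,D \right)} = D I$
$\frac{37628}{39593} + \frac{S{\left(51,M \right)}}{-40404} = \frac{37628}{39593} + \frac{\left(-61\right) 51}{-40404} = 37628 \cdot \frac{1}{39593} - - \frac{1037}{13468} = \frac{37628}{39593} + \frac{1037}{13468} = \frac{547831845}{533238524}$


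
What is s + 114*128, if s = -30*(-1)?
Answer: 14622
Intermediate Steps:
s = 30
s + 114*128 = 30 + 114*128 = 30 + 14592 = 14622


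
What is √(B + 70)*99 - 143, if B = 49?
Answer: -143 + 99*√119 ≈ 936.96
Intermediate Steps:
√(B + 70)*99 - 143 = √(49 + 70)*99 - 143 = √119*99 - 143 = 99*√119 - 143 = -143 + 99*√119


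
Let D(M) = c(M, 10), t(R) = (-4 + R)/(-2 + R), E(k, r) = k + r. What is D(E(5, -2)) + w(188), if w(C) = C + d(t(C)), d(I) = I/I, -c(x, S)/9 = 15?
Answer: 54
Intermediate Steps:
c(x, S) = -135 (c(x, S) = -9*15 = -135)
t(R) = (-4 + R)/(-2 + R)
d(I) = 1
w(C) = 1 + C (w(C) = C + 1 = 1 + C)
D(M) = -135
D(E(5, -2)) + w(188) = -135 + (1 + 188) = -135 + 189 = 54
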